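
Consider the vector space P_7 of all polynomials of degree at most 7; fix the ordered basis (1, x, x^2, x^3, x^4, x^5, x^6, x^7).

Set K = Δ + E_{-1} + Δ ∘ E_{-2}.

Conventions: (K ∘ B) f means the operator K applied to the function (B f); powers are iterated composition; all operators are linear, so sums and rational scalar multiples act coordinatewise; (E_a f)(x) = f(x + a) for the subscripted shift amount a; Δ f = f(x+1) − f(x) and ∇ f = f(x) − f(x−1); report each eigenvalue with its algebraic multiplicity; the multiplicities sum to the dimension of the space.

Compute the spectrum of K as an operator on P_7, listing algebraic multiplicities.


λ = 1 (multiplicity 8)

image of 1: 1
image of x: x + 1
image of x^2: x^2 + 2x - 1
image of x^3: x^3 + 3x^2 - 3x + 7
image of x^4: x^4 + 4x^3 - 6x^2 + 28x - 13
image of x^5: x^5 + 5x^4 - 10x^3 + 70x^2 - 65x + 31
image of x^6: x^6 + 6x^5 - 15x^4 + 140x^3 - 195x^2 + 186x - 61
image of x^7: x^7 + 7x^6 - 21x^5 + 245x^4 - 455x^3 + 651x^2 - 427x + 127
the matrix is upper triangular; its diagonal is (1, 1, 1, 1, 1, 1, 1, 1)
for a triangular matrix the eigenvalues are the diagonal entries, with algebraic multiplicity their repetition count


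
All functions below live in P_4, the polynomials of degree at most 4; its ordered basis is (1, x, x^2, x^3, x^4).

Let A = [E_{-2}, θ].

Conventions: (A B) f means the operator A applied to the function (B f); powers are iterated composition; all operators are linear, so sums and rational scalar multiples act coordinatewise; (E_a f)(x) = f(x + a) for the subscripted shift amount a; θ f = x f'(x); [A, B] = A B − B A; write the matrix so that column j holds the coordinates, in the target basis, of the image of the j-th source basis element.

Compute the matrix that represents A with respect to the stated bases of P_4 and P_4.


the matrix is [[0, -2, 8, -24, 64]; [0, 0, -4, 24, -96]; [0, 0, 0, -6, 48]; [0, 0, 0, 0, -8]; [0, 0, 0, 0, 0]] (rows listed top to bottom)

image of 1: 0
image of x: -2
image of x^2: -4x + 8
image of x^3: -6x^2 + 24x - 24
image of x^4: -8x^3 + 48x^2 - 96x + 64
each image's coordinates form column j of the matrix


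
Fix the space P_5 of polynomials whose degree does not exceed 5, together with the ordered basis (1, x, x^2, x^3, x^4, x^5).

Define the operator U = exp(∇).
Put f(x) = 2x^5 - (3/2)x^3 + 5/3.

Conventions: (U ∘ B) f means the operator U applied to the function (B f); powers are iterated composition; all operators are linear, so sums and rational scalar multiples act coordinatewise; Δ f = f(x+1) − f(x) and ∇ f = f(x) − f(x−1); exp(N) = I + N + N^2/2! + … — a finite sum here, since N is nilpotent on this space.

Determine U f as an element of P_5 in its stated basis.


order-1 term: 10x^4 - 20x^3 + (31/2)x^2 - (11/2)x + 1/2
order-2 term: 20x^3 - 60x^2 + (131/2)x - 51/2
order-3 term: 20x^2 - 60x + 97/2
order-4 term: 10x - 20
order-5 term: 2
the series for exp(∇) f terminates at order 5
exp(∇) f = 2x^5 + 10x^4 - (3/2)x^3 - (49/2)x^2 + 10x + 43/6

the result is g(x) = 2x^5 + 10x^4 - (3/2)x^3 - (49/2)x^2 + 10x + 43/6


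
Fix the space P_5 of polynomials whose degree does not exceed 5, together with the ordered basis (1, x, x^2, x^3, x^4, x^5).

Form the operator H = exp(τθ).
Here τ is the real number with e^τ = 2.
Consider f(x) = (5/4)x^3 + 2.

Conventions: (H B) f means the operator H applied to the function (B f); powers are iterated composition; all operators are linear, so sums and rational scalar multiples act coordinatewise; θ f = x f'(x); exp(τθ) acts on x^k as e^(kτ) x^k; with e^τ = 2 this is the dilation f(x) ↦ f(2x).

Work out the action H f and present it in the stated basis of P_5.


the result is g(x) = 10x^3 + 2

exp(τθ) x^k = e^(kτ) x^k; with e^τ = 2 this sends x^k to 2^k x^k
x^3 ↦ 8 x^3
applying this coordinatewise to f: exp(τθ) f = 10x^3 + 2


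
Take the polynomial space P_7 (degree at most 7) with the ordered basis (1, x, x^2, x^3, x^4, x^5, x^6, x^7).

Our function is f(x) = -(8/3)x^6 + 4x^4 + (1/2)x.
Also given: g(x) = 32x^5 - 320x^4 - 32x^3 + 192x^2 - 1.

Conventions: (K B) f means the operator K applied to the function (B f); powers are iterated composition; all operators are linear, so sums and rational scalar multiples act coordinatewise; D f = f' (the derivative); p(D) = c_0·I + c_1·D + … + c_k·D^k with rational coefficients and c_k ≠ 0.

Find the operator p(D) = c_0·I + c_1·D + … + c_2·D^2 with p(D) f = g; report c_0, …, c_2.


D^0 f = -(8/3)x^6 + 4x^4 + (1/2)x
D^1 f = -16x^5 + 16x^3 + 1/2
D^2 f = -80x^4 + 48x^2
matching coefficients of g against c_0 f + c_1 Df + … from the top degree down determines the c_i
solution: c_0 = 0, c_1 = -2, c_2 = 4

p(D) = -2·D + 4·D^2, i.e. c_0 = 0, c_1 = -2, c_2 = 4


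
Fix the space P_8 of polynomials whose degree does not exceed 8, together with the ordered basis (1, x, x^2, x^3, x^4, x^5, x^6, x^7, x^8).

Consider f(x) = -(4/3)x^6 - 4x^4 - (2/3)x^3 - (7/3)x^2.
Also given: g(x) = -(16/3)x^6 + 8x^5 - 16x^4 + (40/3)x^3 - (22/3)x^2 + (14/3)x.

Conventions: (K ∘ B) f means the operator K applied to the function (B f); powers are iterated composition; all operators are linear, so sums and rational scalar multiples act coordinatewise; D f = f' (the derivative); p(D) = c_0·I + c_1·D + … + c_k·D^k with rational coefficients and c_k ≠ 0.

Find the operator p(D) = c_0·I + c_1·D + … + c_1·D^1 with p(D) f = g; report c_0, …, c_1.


p(D) = 4·I − D, i.e. c_0 = 4, c_1 = -1

D^0 f = -(4/3)x^6 - 4x^4 - (2/3)x^3 - (7/3)x^2
D^1 f = -8x^5 - 16x^3 - 2x^2 - (14/3)x
matching coefficients of g against c_0 f + c_1 Df + … from the top degree down determines the c_i
solution: c_0 = 4, c_1 = -1


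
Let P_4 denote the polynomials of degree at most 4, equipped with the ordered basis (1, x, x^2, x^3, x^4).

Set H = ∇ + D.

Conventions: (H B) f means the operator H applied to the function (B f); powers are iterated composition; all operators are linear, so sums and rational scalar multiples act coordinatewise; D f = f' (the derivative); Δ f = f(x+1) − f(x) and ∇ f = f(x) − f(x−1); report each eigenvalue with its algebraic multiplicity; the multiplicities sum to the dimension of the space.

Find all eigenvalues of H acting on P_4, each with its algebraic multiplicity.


λ = 0 (multiplicity 5)

image of 1: 0
image of x: 2
image of x^2: 4x - 1
image of x^3: 6x^2 - 3x + 1
image of x^4: 8x^3 - 6x^2 + 4x - 1
the matrix is upper triangular; its diagonal is (0, 0, 0, 0, 0)
for a triangular matrix the eigenvalues are the diagonal entries, with algebraic multiplicity their repetition count


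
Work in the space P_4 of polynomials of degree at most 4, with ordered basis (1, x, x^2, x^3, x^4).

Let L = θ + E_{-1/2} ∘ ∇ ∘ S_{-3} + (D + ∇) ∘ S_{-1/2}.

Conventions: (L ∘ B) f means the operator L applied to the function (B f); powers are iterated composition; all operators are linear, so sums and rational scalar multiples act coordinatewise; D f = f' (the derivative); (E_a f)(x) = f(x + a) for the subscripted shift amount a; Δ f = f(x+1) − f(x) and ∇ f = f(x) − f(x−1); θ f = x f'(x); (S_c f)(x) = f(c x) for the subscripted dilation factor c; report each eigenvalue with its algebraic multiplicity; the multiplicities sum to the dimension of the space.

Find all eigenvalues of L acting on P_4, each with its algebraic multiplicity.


image of 1: 0
image of x: x - 4
image of x^2: 2x^2 + 19x - 73/4
image of x^3: 3x^3 - (327/4)x^2 + (1299/8)x - 703/8
image of x^4: 4x^4 + (649/2)x^3 - (7779/8)x^2 + (4213/4)x - 6481/16
the matrix is upper triangular; its diagonal is (0, 1, 2, 3, 4)
for a triangular matrix the eigenvalues are the diagonal entries, with algebraic multiplicity their repetition count

λ = 0 (multiplicity 1), λ = 1 (multiplicity 1), λ = 2 (multiplicity 1), λ = 3 (multiplicity 1), λ = 4 (multiplicity 1)


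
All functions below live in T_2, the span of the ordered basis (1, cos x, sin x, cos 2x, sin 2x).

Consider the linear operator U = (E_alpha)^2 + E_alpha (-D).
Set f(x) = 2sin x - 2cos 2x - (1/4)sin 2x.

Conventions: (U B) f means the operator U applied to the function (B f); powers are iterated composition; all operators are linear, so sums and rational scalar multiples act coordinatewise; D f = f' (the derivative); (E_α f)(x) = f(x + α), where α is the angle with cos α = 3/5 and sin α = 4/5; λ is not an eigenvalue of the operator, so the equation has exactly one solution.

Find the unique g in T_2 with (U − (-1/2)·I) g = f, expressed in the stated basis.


write g with unknown coordinates in the stated basis and equate coefficients in (U − (-1/2)·I) g = f
solving from the highest basis element down gives g = -(8/13)cos x + (68/39)sin x - (7870/6217)cos 2x - (2195/12434)sin 2x
check: U g = (4/13)cos x + (44/39)sin x - (8499/6217)cos 2x - (2011/12434)sin 2x
so U g − (-1/2)·g = 2sin x - 2cos 2x - (1/4)sin 2x = f ✓

the image equals g(x) = -(8/13)cos x + (68/39)sin x - (7870/6217)cos 2x - (2195/12434)sin 2x


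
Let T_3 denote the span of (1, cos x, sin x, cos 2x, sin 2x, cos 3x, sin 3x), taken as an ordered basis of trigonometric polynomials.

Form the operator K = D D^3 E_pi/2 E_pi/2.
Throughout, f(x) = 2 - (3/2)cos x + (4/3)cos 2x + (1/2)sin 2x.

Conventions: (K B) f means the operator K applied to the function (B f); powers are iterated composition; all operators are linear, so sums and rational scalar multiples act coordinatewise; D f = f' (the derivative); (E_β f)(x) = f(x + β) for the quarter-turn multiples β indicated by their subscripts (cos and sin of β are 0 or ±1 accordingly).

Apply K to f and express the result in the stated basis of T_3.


E_pi/2 f = 2 + (3/2)sin x - (4/3)cos 2x - (1/2)sin 2x
E_pi/2 E_pi/2 f = 2 + (3/2)cos x + (4/3)cos 2x + (1/2)sin 2x
D E_pi/2 E_pi/2 f = -(3/2)sin x + cos 2x - (8/3)sin 2x
D D E_pi/2 E_pi/2 f = -(3/2)cos x - (16/3)cos 2x - 2sin 2x
D D D E_pi/2 E_pi/2 f = (3/2)sin x - 4cos 2x + (32/3)sin 2x
D D^3 E_pi/2 E_pi/2 f = (3/2)cos x + (64/3)cos 2x + 8sin 2x

the image equals g(x) = (3/2)cos x + (64/3)cos 2x + 8sin 2x


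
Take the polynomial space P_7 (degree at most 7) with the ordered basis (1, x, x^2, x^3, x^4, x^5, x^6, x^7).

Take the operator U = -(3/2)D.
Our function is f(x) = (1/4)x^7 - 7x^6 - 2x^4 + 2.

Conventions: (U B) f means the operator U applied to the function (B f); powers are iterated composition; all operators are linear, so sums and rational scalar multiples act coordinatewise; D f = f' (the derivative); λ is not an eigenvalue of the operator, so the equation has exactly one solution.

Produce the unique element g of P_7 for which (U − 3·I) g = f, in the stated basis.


the result is g(x) = -(1/12)x^7 + (21/8)x^6 - (63/8)x^5 + (977/48)x^4 - (977/24)x^3 + (977/16)x^2 - (977/16)x + 2867/96

write g with unknown coordinates in the stated basis and equate coefficients in (U − 3·I) g = f
solving from the highest basis element down gives g = -(1/12)x^7 + (21/8)x^6 - (63/8)x^5 + (977/48)x^4 - (977/24)x^3 + (977/16)x^2 - (977/16)x + 2867/96
check: U g = (7/8)x^6 - (189/8)x^5 + (945/16)x^4 - (977/8)x^3 + (2931/16)x^2 - (2931/16)x + 2931/32
so U g − 3·g = (1/4)x^7 - 7x^6 - 2x^4 + 2 = f ✓


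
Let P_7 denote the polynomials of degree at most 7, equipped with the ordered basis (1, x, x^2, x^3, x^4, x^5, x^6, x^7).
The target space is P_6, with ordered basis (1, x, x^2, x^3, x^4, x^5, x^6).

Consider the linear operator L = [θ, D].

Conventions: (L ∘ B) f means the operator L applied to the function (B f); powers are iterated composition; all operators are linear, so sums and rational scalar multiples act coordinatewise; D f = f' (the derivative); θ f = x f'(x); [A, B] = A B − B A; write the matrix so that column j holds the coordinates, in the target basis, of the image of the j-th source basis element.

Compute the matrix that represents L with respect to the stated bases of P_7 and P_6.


image of 1: 0
image of x: -1
image of x^2: -2x
image of x^3: -3x^2
image of x^4: -4x^3
image of x^5: -5x^4
image of x^6: -6x^5
image of x^7: -7x^6
each image's coordinates form column j of the matrix

the matrix is [[0, -1, 0, 0, 0, 0, 0, 0]; [0, 0, -2, 0, 0, 0, 0, 0]; [0, 0, 0, -3, 0, 0, 0, 0]; [0, 0, 0, 0, -4, 0, 0, 0]; [0, 0, 0, 0, 0, -5, 0, 0]; [0, 0, 0, 0, 0, 0, -6, 0]; [0, 0, 0, 0, 0, 0, 0, -7]] (rows listed top to bottom)


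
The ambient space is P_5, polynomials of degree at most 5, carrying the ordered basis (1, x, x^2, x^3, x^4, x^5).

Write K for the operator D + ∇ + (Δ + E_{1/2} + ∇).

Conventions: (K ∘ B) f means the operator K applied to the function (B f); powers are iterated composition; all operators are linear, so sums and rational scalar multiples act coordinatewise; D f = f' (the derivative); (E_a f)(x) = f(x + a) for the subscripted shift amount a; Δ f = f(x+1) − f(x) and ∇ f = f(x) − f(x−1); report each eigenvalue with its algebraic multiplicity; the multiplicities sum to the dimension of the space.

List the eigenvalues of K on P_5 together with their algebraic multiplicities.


λ = 1 (multiplicity 6)

image of 1: 1
image of x: x + 9/2
image of x^2: x^2 + 9x - 3/4
image of x^3: x^3 + (27/2)x^2 - (9/4)x + 25/8
image of x^4: x^4 + 18x^3 - (9/2)x^2 + (25/2)x - 15/16
image of x^5: x^5 + (45/2)x^4 - (15/2)x^3 + (125/4)x^2 - (75/16)x + 97/32
the matrix is upper triangular; its diagonal is (1, 1, 1, 1, 1, 1)
for a triangular matrix the eigenvalues are the diagonal entries, with algebraic multiplicity their repetition count


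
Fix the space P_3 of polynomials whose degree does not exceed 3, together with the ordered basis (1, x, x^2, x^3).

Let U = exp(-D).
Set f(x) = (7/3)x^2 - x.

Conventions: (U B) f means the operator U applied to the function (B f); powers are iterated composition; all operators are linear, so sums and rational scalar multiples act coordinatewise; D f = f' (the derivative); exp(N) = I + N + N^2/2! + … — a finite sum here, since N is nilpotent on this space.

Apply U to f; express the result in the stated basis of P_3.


order-1 term: -(14/3)x + 1
order-2 term: 7/3
the series for exp(-D) f terminates at order 2
exp(-D) f = (7/3)x^2 - (17/3)x + 10/3

the result is g(x) = (7/3)x^2 - (17/3)x + 10/3


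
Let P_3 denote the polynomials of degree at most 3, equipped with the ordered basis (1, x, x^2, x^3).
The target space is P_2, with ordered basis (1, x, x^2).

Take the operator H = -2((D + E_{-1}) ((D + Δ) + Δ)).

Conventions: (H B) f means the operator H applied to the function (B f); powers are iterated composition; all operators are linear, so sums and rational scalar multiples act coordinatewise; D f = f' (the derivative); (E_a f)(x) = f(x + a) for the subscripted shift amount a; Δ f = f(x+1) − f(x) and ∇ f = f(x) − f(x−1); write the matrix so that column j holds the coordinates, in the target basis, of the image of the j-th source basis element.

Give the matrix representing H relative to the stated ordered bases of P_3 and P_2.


image of 1: 0
image of x: -6
image of x^2: -12x - 4
image of x^3: -18x^2 - 12x - 22
each image's coordinates form column j of the matrix

the matrix is [[0, -6, -4, -22]; [0, 0, -12, -12]; [0, 0, 0, -18]] (rows listed top to bottom)


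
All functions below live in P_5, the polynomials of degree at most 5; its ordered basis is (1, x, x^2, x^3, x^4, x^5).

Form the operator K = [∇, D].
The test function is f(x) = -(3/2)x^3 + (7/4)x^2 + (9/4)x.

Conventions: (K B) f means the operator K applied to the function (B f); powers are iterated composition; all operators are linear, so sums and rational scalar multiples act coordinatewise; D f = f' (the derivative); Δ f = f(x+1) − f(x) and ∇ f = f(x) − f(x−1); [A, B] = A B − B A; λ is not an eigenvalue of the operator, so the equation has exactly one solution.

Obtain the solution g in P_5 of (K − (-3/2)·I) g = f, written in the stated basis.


write g with unknown coordinates in the stated basis and equate coefficients in (K − (-3/2)·I) g = f
solving from the highest basis element down gives g = -x^3 + (7/6)x^2 + (3/2)x
check: K g = 0
so K g − (-3/2)·g = -(3/2)x^3 + (7/4)x^2 + (9/4)x = f ✓

the image equals g(x) = -x^3 + (7/6)x^2 + (3/2)x


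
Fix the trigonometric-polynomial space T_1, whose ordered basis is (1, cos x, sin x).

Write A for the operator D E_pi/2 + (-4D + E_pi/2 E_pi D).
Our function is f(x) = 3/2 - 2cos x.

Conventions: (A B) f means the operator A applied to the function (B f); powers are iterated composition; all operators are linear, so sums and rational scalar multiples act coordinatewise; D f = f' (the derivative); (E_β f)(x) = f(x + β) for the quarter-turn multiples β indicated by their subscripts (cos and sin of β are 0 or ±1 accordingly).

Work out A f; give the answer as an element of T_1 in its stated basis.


the image equals g(x) = -8sin x

E_pi/2 f = 3/2 + 2sin x
D E_pi/2 f = 2cos x
D f = 2sin x
(-4D) f = -8sin x
D f = 2sin x
E_pi D f = -2sin x
E_pi/2 E_pi D f = -2cos x
(-4D + E_pi/2 E_pi D) f = -2cos x - 8sin x
(D E_pi/2 + (-4D + E_pi/2 E_pi D)) f = -8sin x


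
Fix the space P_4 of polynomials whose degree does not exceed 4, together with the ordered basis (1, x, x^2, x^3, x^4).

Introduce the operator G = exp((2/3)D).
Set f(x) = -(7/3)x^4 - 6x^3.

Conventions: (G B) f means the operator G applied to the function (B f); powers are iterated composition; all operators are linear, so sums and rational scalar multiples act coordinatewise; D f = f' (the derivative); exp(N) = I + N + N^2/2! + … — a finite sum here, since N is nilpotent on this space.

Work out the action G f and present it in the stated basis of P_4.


the image equals g(x) = -(7/3)x^4 - (110/9)x^3 - (164/9)x^2 - (872/81)x - 544/243

order-1 term: -(56/9)x^3 - 12x^2
order-2 term: -(56/9)x^2 - 8x
order-3 term: -(224/81)x - 16/9
order-4 term: -112/243
the series for exp((2/3)D) f terminates at order 4
exp((2/3)D) f = -(7/3)x^4 - (110/9)x^3 - (164/9)x^2 - (872/81)x - 544/243


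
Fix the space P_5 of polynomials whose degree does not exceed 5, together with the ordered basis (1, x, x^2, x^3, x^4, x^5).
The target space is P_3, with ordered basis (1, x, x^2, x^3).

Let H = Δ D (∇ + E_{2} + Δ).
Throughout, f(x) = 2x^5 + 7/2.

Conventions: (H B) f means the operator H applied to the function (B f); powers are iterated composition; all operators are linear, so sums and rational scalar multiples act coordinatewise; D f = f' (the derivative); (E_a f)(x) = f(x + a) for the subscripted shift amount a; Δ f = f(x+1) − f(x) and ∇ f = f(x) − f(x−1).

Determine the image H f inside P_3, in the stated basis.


∇ f = 10x^4 - 20x^3 + 20x^2 - 10x + 2
E_{2} f = 2x^5 + 20x^4 + 80x^3 + 160x^2 + 160x + 135/2
Δ f = 10x^4 + 20x^3 + 20x^2 + 10x + 2
(∇ + E_{2} + Δ) f = 2x^5 + 40x^4 + 80x^3 + 200x^2 + 160x + 143/2
D (∇ + E_{2} + Δ) f = 10x^4 + 160x^3 + 240x^2 + 400x + 160
Δ D (∇ + E_{2} + Δ) f = 40x^3 + 540x^2 + 1000x + 810

g(x) = 40x^3 + 540x^2 + 1000x + 810


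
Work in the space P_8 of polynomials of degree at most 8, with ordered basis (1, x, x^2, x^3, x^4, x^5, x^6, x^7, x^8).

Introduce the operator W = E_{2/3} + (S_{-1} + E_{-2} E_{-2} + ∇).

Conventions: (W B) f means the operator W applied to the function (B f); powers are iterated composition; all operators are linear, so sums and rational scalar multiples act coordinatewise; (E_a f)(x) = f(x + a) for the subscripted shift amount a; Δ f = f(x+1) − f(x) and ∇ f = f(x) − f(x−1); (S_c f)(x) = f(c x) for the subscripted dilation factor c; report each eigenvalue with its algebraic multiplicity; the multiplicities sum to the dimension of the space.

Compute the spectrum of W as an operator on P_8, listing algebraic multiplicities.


λ = 1 (multiplicity 4), λ = 3 (multiplicity 5)

image of 1: 3
image of x: x - 7/3
image of x^2: 3x^2 - (14/3)x + 139/9
image of x^3: x^3 - 7x^2 + (139/3)x - 1693/27
image of x^4: 3x^4 - (28/3)x^3 + (278/3)x^2 - (6772/27)x + 20671/81
image of x^5: x^5 - (35/3)x^4 + (1390/9)x^3 - (16930/27)x^2 + (103355/81)x - 248557/243
image of x^6: 3x^6 - 14x^5 + (695/3)x^4 - (33860/27)x^3 + (103355/27)x^2 - (497114/81)x + 2985319/729
image of x^7: x^7 - (49/3)x^6 + (973/3)x^5 - (59255/27)x^4 + (723485/81)x^3 - (1739899/81)x^2 + (20897233/729)x - 35829493/2187
image of x^8: 3x^8 - (56/3)x^7 + (3892/9)x^6 - (94808/27)x^5 + (1446970/81)x^4 - (13919192/243)x^3 + (83588932/729)x^2 - (286635944/2187)x + 429975391/6561
the matrix is upper triangular; its diagonal is (3, 1, 3, 1, 3, 1, 3, 1, 3)
for a triangular matrix the eigenvalues are the diagonal entries, with algebraic multiplicity their repetition count


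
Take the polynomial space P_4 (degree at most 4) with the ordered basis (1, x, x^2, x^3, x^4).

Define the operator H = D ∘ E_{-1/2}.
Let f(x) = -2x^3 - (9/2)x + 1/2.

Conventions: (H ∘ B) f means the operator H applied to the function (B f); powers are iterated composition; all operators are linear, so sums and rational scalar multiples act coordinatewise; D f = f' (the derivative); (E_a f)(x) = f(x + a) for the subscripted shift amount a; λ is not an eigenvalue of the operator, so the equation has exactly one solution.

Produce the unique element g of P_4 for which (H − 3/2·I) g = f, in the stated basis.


write g with unknown coordinates in the stated basis and equate coefficients in (H − 3/2·I) g = f
solving from the highest basis element down gives g = (4/3)x^3 + (8/3)x^2 + (35/9)x + 31/27
check: H g = 4x^2 + (4/3)x + 20/9
so H g − 3/2·g = -2x^3 - (9/2)x + 1/2 = f ✓

the image equals g(x) = (4/3)x^3 + (8/3)x^2 + (35/9)x + 31/27


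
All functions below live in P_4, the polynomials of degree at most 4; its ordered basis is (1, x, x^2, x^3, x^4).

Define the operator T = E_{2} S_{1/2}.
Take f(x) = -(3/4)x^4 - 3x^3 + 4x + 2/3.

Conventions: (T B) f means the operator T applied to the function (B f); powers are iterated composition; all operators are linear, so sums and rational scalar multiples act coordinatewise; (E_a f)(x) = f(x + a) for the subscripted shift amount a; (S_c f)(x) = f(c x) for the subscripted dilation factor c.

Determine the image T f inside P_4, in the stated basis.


the image equals g(x) = -(3/64)x^4 - (3/4)x^3 - (27/8)x^2 - 4x + 11/12

S_{1/2} f = -(3/64)x^4 - (3/8)x^3 + 2x + 2/3
E_{2} S_{1/2} f = -(3/64)x^4 - (3/4)x^3 - (27/8)x^2 - 4x + 11/12


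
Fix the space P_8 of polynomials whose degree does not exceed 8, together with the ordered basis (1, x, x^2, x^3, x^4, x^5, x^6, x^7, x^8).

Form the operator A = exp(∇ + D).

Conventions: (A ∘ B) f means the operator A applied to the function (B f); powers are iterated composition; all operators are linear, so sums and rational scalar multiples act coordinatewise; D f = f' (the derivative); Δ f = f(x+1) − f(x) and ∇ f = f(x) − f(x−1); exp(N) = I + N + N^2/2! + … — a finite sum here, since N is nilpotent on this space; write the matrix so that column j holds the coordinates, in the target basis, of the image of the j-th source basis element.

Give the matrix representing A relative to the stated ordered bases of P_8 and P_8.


image of 1: 1
image of x: x + 2
image of x^2: x^2 + 4x + 3
image of x^3: x^3 + 6x^2 + 9x + 3
image of x^4: x^4 + 8x^3 + 18x^2 + 12x + 2
image of x^5: x^5 + 10x^4 + 30x^3 + 30x^2 + 10x + 3
image of x^6: x^6 + 12x^5 + 45x^4 + 60x^3 + 30x^2 + 18x + 5
image of x^7: x^7 + 14x^6 + 63x^5 + 105x^4 + 70x^3 + 63x^2 + 35x - 4
image of x^8: x^8 + 16x^7 + 84x^6 + 168x^5 + 140x^4 + 168x^3 + 140x^2 - 32x + 5
each image's coordinates form column j of the matrix

the matrix is [[1, 2, 3, 3, 2, 3, 5, -4, 5]; [0, 1, 4, 9, 12, 10, 18, 35, -32]; [0, 0, 1, 6, 18, 30, 30, 63, 140]; [0, 0, 0, 1, 8, 30, 60, 70, 168]; [0, 0, 0, 0, 1, 10, 45, 105, 140]; [0, 0, 0, 0, 0, 1, 12, 63, 168]; [0, 0, 0, 0, 0, 0, 1, 14, 84]; [0, 0, 0, 0, 0, 0, 0, 1, 16]; [0, 0, 0, 0, 0, 0, 0, 0, 1]] (rows listed top to bottom)


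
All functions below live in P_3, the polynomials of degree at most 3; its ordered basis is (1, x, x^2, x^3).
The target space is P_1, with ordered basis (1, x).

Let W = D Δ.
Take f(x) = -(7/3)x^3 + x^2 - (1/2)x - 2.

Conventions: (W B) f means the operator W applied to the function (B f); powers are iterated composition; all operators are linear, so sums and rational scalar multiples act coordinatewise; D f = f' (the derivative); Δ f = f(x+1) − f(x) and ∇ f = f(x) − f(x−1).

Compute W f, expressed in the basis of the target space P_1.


Δ f = -7x^2 - 5x - 11/6
D Δ f = -14x - 5

the image equals g(x) = -14x - 5


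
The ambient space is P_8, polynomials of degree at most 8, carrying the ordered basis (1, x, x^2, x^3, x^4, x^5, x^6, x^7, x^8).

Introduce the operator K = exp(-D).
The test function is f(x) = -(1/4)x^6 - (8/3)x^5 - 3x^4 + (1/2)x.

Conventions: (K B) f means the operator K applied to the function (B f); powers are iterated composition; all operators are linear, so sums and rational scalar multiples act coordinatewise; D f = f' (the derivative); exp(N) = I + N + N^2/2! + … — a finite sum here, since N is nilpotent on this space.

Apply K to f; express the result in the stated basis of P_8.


the result is g(x) = -(1/4)x^6 - (7/6)x^5 + (79/12)x^4 - (29/3)x^3 + (59/12)x^2 + (2/3)x - 13/12

order-1 term: (3/2)x^5 + (40/3)x^4 + 12x^3 - 1/2
order-2 term: -(15/4)x^4 - (80/3)x^3 - 18x^2
order-3 term: 5x^3 + (80/3)x^2 + 12x
order-4 term: -(15/4)x^2 - (40/3)x - 3
order-5 term: (3/2)x + 8/3
order-6 term: -1/4
the series for exp(-D) f terminates at order 6
exp(-D) f = -(1/4)x^6 - (7/6)x^5 + (79/12)x^4 - (29/3)x^3 + (59/12)x^2 + (2/3)x - 13/12


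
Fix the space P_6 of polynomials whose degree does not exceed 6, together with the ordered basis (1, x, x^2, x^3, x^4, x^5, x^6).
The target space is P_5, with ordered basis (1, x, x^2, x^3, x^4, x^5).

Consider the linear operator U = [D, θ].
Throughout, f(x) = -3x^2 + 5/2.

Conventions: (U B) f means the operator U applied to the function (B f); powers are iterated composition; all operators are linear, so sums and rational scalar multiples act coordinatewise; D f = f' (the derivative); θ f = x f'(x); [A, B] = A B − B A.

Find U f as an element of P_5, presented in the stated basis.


g(x) = -6x

θ f = -6x^2
D θ f = -12x
D f = -6x
θ D f = -6x
[D, θ] f = -6x


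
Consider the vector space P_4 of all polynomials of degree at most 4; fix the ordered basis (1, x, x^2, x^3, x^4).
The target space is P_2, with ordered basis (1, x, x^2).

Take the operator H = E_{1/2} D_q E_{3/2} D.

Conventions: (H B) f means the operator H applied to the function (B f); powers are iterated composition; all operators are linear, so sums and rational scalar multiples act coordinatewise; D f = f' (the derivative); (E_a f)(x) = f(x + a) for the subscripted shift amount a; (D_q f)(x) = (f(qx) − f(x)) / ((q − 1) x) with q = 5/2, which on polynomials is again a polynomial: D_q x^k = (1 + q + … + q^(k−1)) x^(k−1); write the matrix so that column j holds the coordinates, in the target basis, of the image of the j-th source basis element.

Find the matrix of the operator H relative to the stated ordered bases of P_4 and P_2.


image of 1: 0
image of x: 0
image of x^2: 2
image of x^3: (21/2)x + 57/4
image of x^4: 39x^2 + 102x + 273/4
each image's coordinates form column j of the matrix

the matrix is [[0, 0, 2, 57/4, 273/4]; [0, 0, 0, 21/2, 102]; [0, 0, 0, 0, 39]] (rows listed top to bottom)


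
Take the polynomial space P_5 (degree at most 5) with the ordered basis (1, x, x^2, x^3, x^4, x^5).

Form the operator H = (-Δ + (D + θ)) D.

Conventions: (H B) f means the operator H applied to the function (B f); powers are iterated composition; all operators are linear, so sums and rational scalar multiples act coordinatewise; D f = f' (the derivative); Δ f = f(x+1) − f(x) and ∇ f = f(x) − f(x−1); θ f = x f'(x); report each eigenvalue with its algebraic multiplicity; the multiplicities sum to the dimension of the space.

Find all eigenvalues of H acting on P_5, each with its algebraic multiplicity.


image of 1: 0
image of x: 0
image of x^2: 2x
image of x^3: 6x^2 - 3
image of x^4: 12x^3 - 12x - 4
image of x^5: 20x^4 - 30x^2 - 20x - 5
the matrix is upper triangular; its diagonal is (0, 0, 0, 0, 0, 0)
for a triangular matrix the eigenvalues are the diagonal entries, with algebraic multiplicity their repetition count

λ = 0 (multiplicity 6)


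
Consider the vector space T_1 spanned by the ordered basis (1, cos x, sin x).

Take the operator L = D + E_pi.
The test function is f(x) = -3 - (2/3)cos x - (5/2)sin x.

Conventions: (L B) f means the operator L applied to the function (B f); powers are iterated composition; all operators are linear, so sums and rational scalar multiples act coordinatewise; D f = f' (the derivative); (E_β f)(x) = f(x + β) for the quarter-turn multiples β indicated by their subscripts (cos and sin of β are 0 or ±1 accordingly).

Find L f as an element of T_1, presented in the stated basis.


the image equals g(x) = -3 - (11/6)cos x + (19/6)sin x

D f = -(5/2)cos x + (2/3)sin x
E_pi f = -3 + (2/3)cos x + (5/2)sin x
(D + E_pi) f = -3 - (11/6)cos x + (19/6)sin x


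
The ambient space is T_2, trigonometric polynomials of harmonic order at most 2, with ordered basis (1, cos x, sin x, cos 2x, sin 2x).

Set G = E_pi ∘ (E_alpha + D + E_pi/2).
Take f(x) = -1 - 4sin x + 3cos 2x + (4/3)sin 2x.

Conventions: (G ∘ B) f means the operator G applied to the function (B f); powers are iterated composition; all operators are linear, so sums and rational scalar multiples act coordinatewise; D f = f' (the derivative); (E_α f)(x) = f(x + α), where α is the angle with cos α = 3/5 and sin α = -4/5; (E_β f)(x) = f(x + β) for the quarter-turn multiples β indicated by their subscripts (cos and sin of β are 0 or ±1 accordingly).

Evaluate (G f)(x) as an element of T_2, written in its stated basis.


the image equals g(x) = -2 + (24/5)cos x + (12/5)sin x - (184/75)cos 2x - (362/75)sin 2x

E_alpha f = -1 + (16/5)cos x - (12/5)sin x - (53/25)cos 2x + (188/75)sin 2x
D f = -4cos x + (8/3)cos 2x - 6sin 2x
E_pi/2 f = -1 - 4cos x - 3cos 2x - (4/3)sin 2x
(E_alpha + D + E_pi/2) f = -2 - (24/5)cos x - (12/5)sin x - (184/75)cos 2x - (362/75)sin 2x
E_pi (E_alpha + D + E_pi/2) f = -2 + (24/5)cos x + (12/5)sin x - (184/75)cos 2x - (362/75)sin 2x


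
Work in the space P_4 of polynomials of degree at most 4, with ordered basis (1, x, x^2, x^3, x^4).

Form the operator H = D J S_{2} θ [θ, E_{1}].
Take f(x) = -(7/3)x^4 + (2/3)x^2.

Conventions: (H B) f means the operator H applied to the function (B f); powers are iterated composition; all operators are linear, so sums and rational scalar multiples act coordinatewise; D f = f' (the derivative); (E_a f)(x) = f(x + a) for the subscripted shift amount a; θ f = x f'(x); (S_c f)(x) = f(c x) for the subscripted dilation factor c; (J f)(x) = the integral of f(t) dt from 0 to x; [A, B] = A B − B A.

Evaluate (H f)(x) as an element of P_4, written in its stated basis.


the image equals g(x) = 224x^3 + 224x^2 + (160/3)x

E_{1} f = -(7/3)x^4 - (28/3)x^3 - (40/3)x^2 - 8x - 5/3
θ E_{1} f = -(28/3)x^4 - 28x^3 - (80/3)x^2 - 8x
θ f = -(28/3)x^4 + (4/3)x^2
E_{1} θ f = -(28/3)x^4 - (112/3)x^3 - (164/3)x^2 - (104/3)x - 8
[θ, E_{1}] f = (28/3)x^3 + 28x^2 + (80/3)x + 8
θ [θ, E_{1}] f = 28x^3 + 56x^2 + (80/3)x
S_{2} θ [θ, E_{1}] f = 224x^3 + 224x^2 + (160/3)x
J S_{2} θ [θ, E_{1}] f = 56x^4 + (224/3)x^3 + (80/3)x^2
D (J S_{2} θ) [θ, E_{1}] f = 224x^3 + 224x^2 + (160/3)x


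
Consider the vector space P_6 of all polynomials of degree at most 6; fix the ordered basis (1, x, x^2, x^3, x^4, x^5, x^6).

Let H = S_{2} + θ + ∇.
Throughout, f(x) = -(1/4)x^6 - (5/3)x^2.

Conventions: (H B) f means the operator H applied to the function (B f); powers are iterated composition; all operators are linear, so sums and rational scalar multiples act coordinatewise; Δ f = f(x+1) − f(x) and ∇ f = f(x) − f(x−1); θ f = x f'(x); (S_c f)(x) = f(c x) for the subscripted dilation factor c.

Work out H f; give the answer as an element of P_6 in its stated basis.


g(x) = -(35/2)x^6 - (3/2)x^5 + (15/4)x^4 - 5x^3 - (25/4)x^2 - (29/6)x + 23/12

S_{2} f = -16x^6 - (20/3)x^2
θ f = -(3/2)x^6 - (10/3)x^2
∇ f = -(3/2)x^5 + (15/4)x^4 - 5x^3 + (15/4)x^2 - (29/6)x + 23/12
(S_{2} + θ + ∇) f = -(35/2)x^6 - (3/2)x^5 + (15/4)x^4 - 5x^3 - (25/4)x^2 - (29/6)x + 23/12


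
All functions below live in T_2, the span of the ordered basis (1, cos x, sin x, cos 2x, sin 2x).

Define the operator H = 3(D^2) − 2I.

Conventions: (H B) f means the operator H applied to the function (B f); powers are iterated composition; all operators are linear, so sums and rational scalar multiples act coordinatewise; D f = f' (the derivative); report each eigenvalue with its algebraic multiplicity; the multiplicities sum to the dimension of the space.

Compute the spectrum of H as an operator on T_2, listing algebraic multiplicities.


image of 1: -2
image of cos x: -5cos x
image of sin x: -5sin x
image of cos 2x: -14cos 2x
image of sin 2x: -14sin 2x
the matrix is diagonal; its diagonal is (-2, -5, -5, -14, -14)
for a triangular matrix the eigenvalues are the diagonal entries, with algebraic multiplicity their repetition count

λ = -14 (multiplicity 2), λ = -5 (multiplicity 2), λ = -2 (multiplicity 1)


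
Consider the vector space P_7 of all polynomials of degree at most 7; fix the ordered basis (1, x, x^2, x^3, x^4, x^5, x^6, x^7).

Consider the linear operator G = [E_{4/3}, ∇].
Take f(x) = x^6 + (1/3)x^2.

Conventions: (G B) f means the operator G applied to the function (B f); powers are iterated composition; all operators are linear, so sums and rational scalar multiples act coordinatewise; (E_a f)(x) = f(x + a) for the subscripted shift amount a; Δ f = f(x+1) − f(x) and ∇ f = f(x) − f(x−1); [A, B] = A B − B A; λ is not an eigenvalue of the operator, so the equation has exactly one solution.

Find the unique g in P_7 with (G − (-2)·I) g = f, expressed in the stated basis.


the image equals g(x) = (1/2)x^6 + (1/6)x^2

write g with unknown coordinates in the stated basis and equate coefficients in (G − (-2)·I) g = f
solving from the highest basis element down gives g = (1/2)x^6 + (1/6)x^2
check: G g = 0
so G g − (-2)·g = x^6 + (1/3)x^2 = f ✓


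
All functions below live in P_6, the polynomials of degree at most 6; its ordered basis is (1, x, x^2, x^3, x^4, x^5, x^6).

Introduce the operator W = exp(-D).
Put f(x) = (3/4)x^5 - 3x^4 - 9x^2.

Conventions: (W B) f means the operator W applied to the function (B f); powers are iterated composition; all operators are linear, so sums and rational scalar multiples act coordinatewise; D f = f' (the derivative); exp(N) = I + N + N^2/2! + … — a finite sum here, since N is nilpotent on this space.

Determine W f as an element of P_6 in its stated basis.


the image equals g(x) = (3/4)x^5 - (27/4)x^4 + (39/2)x^3 - (69/2)x^2 + (135/4)x - 51/4

order-1 term: -(15/4)x^4 + 12x^3 + 18x
order-2 term: (15/2)x^3 - 18x^2 - 9
order-3 term: -(15/2)x^2 + 12x
order-4 term: (15/4)x - 3
order-5 term: -3/4
the series for exp(-D) f terminates at order 5
exp(-D) f = (3/4)x^5 - (27/4)x^4 + (39/2)x^3 - (69/2)x^2 + (135/4)x - 51/4


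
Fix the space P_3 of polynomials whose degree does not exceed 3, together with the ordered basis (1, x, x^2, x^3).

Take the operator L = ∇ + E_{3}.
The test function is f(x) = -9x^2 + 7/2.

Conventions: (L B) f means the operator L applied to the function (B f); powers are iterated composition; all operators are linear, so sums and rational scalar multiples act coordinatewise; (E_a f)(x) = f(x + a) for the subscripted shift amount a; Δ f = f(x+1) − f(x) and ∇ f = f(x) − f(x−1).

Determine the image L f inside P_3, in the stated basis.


the result is g(x) = -9x^2 - 72x - 137/2

∇ f = -18x + 9
E_{3} f = -9x^2 - 54x - 155/2
(∇ + E_{3}) f = -9x^2 - 72x - 137/2


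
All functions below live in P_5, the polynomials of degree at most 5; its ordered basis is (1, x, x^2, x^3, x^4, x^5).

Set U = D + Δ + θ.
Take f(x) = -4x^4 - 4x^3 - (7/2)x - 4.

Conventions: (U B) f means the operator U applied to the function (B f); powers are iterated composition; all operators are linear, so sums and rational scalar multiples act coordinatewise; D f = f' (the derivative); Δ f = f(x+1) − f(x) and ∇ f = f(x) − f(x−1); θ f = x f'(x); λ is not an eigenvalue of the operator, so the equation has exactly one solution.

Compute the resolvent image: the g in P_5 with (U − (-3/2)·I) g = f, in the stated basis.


write g with unknown coordinates in the stated basis and equate coefficients in (U − (-3/2)·I) g = f
solving from the highest basis element down gives g = -(8/11)x^4 + (40/99)x^3 + (128/231)x^2 - (619/385)x - 7036/10395
check: U g = -(32/11)x^4 - (152/33)x^3 - (64/77)x^2 - (419/385)x - 10342/3465
so U g − (-3/2)·g = -4x^4 - 4x^3 - (7/2)x - 4 = f ✓

the result is g(x) = -(8/11)x^4 + (40/99)x^3 + (128/231)x^2 - (619/385)x - 7036/10395


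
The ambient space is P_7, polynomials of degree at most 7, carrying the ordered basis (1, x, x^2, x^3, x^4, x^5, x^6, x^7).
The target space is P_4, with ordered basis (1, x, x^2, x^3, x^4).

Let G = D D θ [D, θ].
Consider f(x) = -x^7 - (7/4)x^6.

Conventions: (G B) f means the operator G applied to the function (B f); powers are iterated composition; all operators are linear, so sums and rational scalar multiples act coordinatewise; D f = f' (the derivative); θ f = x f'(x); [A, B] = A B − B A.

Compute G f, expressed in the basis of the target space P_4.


θ f = -7x^7 - (21/2)x^6
D θ f = -49x^6 - 63x^5
D f = -7x^6 - (21/2)x^5
θ D f = -42x^6 - (105/2)x^5
[D, θ] f = -7x^6 - (21/2)x^5
θ [D, θ] f = -42x^6 - (105/2)x^5
D θ [D, θ] f = -252x^5 - (525/2)x^4
D (D θ) [D, θ] f = -1260x^4 - 1050x^3

g(x) = -1260x^4 - 1050x^3


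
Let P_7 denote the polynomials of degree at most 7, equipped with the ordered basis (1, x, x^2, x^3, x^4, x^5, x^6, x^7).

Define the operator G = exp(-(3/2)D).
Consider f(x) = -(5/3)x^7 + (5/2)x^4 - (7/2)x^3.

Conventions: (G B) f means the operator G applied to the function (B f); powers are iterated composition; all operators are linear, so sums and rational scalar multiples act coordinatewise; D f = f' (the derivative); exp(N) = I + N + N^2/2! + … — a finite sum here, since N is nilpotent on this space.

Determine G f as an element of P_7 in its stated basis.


order-1 term: (35/2)x^6 - 15x^3 + (63/4)x^2
order-2 term: -(315/4)x^5 + (135/4)x^2 - (189/8)x
order-3 term: (1575/8)x^4 - (135/4)x + 189/16
order-4 term: -(4725/16)x^3 + 405/32
order-5 term: (8505/32)x^2
order-6 term: -(8505/64)x
order-7 term: 3645/128
the series for exp(-(3/2)D) f terminates at order 7
exp(-(3/2)D) f = -(5/3)x^7 + (35/2)x^6 - (315/4)x^5 + (1595/8)x^4 - (5021/16)x^3 + (10089/32)x^2 - (12177/64)x + 6777/128

g(x) = -(5/3)x^7 + (35/2)x^6 - (315/4)x^5 + (1595/8)x^4 - (5021/16)x^3 + (10089/32)x^2 - (12177/64)x + 6777/128


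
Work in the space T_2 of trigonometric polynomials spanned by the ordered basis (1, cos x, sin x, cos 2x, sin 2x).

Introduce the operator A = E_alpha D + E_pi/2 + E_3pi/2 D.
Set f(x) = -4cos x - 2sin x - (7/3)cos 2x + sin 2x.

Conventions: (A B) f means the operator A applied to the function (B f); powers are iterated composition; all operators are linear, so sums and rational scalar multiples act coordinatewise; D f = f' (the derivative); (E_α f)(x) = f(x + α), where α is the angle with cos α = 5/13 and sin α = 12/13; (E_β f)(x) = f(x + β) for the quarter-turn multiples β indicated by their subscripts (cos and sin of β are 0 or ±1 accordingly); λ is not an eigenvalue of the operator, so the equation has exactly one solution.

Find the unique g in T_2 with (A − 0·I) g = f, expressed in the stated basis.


the result is g(x) = (32/25)cos x - (74/25)sin x + (4591/8859)cos 2x + (935/2953)sin 2x

write g with unknown coordinates in the stated basis and equate coefficients in (A − 0·I) g = f
solving from the highest basis element down gives g = (32/25)cos x - (74/25)sin x + (4591/8859)cos 2x + (935/2953)sin 2x
check: A g = -4cos x - 2sin x - (7/3)cos 2x + sin 2x
so A g − 0·g = -4cos x - 2sin x - (7/3)cos 2x + sin 2x = f ✓


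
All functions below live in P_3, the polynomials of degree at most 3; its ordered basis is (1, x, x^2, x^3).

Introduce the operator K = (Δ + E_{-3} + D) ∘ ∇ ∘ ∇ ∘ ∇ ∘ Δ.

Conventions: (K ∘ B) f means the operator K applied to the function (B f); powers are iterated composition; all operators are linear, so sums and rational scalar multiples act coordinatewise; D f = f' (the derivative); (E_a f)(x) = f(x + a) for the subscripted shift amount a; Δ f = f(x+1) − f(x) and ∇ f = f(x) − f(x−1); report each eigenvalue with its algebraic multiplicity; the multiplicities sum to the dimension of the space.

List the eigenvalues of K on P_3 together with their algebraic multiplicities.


image of 1: 0
image of x: 0
image of x^2: 0
image of x^3: 0
the matrix is upper triangular; its diagonal is (0, 0, 0, 0)
for a triangular matrix the eigenvalues are the diagonal entries, with algebraic multiplicity their repetition count

λ = 0 (multiplicity 4)
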